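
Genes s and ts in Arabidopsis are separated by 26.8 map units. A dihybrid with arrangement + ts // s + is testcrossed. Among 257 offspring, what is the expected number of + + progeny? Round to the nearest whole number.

34

A map distance of 26.8 map units corresponds to a recombination frequency of 0.268.
The F1 is + ts / s +, so + + is a recombinant gamete class with expected frequency r/2 = 0.268/2 = 0.1340.
Expected number = 0.1340 × 257 = 34.44 ≈ 34.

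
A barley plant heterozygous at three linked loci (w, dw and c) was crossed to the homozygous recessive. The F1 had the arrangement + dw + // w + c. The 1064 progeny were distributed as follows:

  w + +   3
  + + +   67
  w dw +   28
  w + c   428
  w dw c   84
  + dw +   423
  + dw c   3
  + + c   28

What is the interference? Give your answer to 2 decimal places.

The two rarest classes, + dw c and w + +, are the double crossovers. Comparing them with the parentals, only the c allele has switched, so c is the middle locus and the order is dw – c – w.
dw–c: (151 + 6)/1064 = 0.1476; c–w: (56 + 6)/1064 = 0.0583.
Expected DCO frequency = 0.1476 × 0.0583 ≈ 0.00861; observed = 6/1064 ≈ 0.00564.
Coefficient of coincidence = 0.00564/0.00861 ≈ 0.66; interference = 1 − 0.66 = 0.34.

0.34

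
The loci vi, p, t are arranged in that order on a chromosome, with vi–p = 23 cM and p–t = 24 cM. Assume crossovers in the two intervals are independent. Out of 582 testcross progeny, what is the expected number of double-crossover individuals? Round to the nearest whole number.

Map distances give recombination frequencies of 0.230 and 0.240 for the two intervals.
With no interference, expected double-crossover frequency = 0.230 × 0.240 = 0.05520.
Expected number = 0.05520 × 582 = 32.13 ≈ 32.

32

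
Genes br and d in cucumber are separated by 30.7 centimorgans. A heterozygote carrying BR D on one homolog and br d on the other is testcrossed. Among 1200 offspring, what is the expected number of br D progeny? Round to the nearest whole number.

184

A map distance of 30.7 centimorgans corresponds to a recombination frequency of 0.307.
The F1 is BR D / br d, so br D is a recombinant gamete class with expected frequency r/2 = 0.307/2 = 0.1535.
Expected number = 0.1535 × 1200 = 184.20 ≈ 184.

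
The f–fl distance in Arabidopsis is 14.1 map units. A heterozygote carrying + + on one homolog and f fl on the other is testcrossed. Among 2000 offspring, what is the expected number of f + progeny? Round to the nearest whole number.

A map distance of 14.1 map units corresponds to a recombination frequency of 0.141.
The F1 is + + / f fl, so f + is a recombinant gamete class with expected frequency r/2 = 0.141/2 = 0.0705.
Expected number = 0.0705 × 2000 = 141.00 ≈ 141.

141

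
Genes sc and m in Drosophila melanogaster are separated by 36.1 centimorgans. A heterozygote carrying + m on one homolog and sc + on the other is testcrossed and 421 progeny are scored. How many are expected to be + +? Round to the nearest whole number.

A map distance of 36.1 centimorgans corresponds to a recombination frequency of 0.361.
The F1 is + m / sc +, so + + is a recombinant gamete class with expected frequency r/2 = 0.361/2 = 0.1805.
Expected number = 0.1805 × 421 = 75.99 ≈ 76.

76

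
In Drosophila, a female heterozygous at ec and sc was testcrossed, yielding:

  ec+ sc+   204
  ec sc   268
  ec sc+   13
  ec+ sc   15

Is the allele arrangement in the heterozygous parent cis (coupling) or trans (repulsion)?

The two most frequent classes are ec+ sc+ (204) and ec sc (268); these are the parental (non-recombinant) types.
So the F1 carried ec+ sc+ on one chromosome and ec sc on the other — the recessive alleles are on the same chromosome (cis / coupling).

cis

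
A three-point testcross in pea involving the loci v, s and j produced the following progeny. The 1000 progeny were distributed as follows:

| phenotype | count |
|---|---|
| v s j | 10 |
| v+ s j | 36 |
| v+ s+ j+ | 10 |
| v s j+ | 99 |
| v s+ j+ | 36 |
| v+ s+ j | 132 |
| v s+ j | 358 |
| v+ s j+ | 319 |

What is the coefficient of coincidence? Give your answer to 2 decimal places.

0.87

The two most frequent reciprocal classes, v+ s j+ and v s+ j, are the parental types, so the F1 was v+ s j+ / v s+ j.
The two rarest classes, v+ s+ j+ and v s j, are the double crossovers. Comparing them with the parentals, only the s allele has switched, so s is the middle locus and the order is j – s – v.
j–s: (72 + 20)/1000 = 0.0920; s–v: (231 + 20)/1000 = 0.2510.
Expected DCO frequency = 0.0920 × 0.2510 ≈ 0.02309; observed = 20/1000 ≈ 0.02000.
Coefficient of coincidence = 0.02000/0.02309 ≈ 0.87.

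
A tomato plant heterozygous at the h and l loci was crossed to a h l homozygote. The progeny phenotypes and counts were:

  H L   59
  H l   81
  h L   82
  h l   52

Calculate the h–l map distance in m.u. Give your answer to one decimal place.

The two most frequent classes, H l (81) and h L (82), are the parental types, so the F1 was H l / h L.
The recombinant classes are H L and h l: 59 + 52 = 111.
Recombination frequency = 111/274 = 0.4051 ≈ 40.5%, i.e. 40.5 m.u.

40.5 m.u.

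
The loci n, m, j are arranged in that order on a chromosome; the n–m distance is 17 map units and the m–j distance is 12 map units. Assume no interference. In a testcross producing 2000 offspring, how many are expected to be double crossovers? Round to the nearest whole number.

Map distances give recombination frequencies of 0.170 and 0.120 for the two intervals.
With no interference, expected double-crossover frequency = 0.170 × 0.120 = 0.02040.
Expected number = 0.02040 × 2000 = 40.80 ≈ 41.

41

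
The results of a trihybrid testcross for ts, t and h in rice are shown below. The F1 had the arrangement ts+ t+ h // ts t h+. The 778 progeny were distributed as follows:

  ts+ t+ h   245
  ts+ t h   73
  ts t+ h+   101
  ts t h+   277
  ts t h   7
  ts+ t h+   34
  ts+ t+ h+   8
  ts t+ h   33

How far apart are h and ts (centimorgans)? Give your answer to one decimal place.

10.5 centimorgans

The two rarest classes, ts+ t+ h+ and ts t h, are the double crossovers. Comparing them with the parentals, only the h allele has switched, so h is the middle locus and the order is t – h – ts.
Crossovers in the h–ts interval produce the single-crossover classes ts t+ h and ts+ t h+ (33 + 34 = 67) plus the double crossovers (15).
RF(h–ts) = (67 + 15) / 778 = 82/778 = 0.1054 → 10.5 centimorgans.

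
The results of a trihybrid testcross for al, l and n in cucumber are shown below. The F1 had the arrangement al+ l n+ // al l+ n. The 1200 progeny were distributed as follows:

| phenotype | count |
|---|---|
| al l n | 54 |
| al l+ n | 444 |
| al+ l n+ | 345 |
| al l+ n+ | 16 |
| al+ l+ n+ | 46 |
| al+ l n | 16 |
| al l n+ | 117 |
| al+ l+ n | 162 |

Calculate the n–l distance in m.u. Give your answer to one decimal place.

11.0 m.u.

The two rarest classes, al+ l n and al l+ n+, are the double crossovers. Comparing them with the parentals, only the n allele has switched, so n is the middle locus and the order is l – n – al.
Crossovers in the l–n interval produce the single-crossover classes al+ l+ n+ and al l n (46 + 54 = 100) plus the double crossovers (32).
RF(l–n) = (100 + 32) / 1200 = 132/1200 = 0.1100 → 11.0 m.u.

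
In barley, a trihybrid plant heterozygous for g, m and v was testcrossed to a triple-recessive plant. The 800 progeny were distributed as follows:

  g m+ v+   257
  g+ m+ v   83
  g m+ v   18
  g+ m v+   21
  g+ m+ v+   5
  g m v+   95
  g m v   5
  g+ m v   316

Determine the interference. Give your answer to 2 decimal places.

0.13

The two most frequent reciprocal classes, g+ m v and g m+ v+, are the parental types, so the F1 was g+ m v / g m+ v+.
The two rarest classes, g m v and g+ m+ v+, are the double crossovers. Comparing them with the parentals, only the g allele has switched, so g is the middle locus and the order is v – g – m.
v–g: (39 + 10)/800 = 0.0612; g–m: (178 + 10)/800 = 0.2350.
Expected DCO frequency = 0.0612 × 0.2350 ≈ 0.01438; observed = 10/800 ≈ 0.01250.
Coefficient of coincidence = 0.01250/0.01438 ≈ 0.87; interference = 1 − 0.87 = 0.13.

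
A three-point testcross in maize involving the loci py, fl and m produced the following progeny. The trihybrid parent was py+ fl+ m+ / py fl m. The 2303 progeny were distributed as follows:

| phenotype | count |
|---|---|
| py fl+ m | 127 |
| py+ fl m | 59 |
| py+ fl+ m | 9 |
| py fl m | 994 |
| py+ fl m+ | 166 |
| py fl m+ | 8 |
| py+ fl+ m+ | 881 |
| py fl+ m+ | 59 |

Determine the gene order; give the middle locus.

m

The two rarest classes, py+ fl+ m and py fl m+, are the double crossovers. Comparing them with the parentals, only the m allele has switched, so m is the middle locus and the order is fl – m – py.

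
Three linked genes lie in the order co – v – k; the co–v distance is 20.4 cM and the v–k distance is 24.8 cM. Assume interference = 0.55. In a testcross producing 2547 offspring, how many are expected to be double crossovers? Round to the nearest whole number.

Map distances give recombination frequencies of 0.204 and 0.248 for the two intervals.
With interference 0.55 (so coincidence = 0.45), expected double-crossover frequency = 0.204 × 0.248 × 0.45 = 0.02277.
Expected number = 0.02277 × 2547 = 57.99 ≈ 58.

58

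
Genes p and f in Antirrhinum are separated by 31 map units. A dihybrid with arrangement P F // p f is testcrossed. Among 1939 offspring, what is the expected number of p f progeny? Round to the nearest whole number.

669

A map distance of 31 map units corresponds to a recombination frequency of 0.310.
The F1 is P F / p f, so p f is a parental gamete class with expected frequency (1 − r)/2 = 0.690/2 = 0.3450.
Expected number = 0.3450 × 1939 = 668.95 ≈ 669.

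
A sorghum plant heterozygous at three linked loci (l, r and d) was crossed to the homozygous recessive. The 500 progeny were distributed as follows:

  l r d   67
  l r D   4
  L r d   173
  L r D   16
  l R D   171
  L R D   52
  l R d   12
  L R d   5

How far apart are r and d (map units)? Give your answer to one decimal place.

The two most frequent reciprocal classes, L r d and l R D, are the parental types, so the F1 was L r d / l R D.
The two rarest classes, L R d and l r D, are the double crossovers. Comparing them with the parentals, only the r allele has switched, so r is the middle locus and the order is l – r – d.
Crossovers in the r–d interval produce the single-crossover classes L r D and l R d (16 + 12 = 28) plus the double crossovers (9).
RF(r–d) = (28 + 9) / 500 = 37/500 = 0.0740 → 7.4 map units.

7.4 map units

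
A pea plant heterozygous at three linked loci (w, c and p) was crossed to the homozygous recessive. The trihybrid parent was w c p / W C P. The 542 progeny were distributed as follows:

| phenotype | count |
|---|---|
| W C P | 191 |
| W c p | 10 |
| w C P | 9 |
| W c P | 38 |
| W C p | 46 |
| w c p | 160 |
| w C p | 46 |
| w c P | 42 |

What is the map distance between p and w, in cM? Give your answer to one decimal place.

The two rarest classes, W c p and w C P, are the double crossovers. Comparing them with the parentals, only the w allele has switched, so w is the middle locus and the order is c – w – p.
Crossovers in the w–p interval produce the single-crossover classes w c P and W C p (42 + 46 = 88) plus the double crossovers (19).
RF(w–p) = (88 + 19) / 542 = 107/542 = 0.1974 → 19.7 cM.

19.7 cM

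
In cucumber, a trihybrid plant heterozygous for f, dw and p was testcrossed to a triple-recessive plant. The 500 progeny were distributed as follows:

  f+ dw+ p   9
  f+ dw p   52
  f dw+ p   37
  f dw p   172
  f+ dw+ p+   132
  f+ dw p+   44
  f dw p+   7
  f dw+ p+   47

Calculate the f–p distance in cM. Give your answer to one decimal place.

The two most frequent reciprocal classes, f+ dw+ p+ and f dw p, are the parental types, so the F1 was f+ dw+ p+ / f dw p.
The two rarest classes, f+ dw+ p and f dw p+, are the double crossovers. Comparing them with the parentals, only the p allele has switched, so p is the middle locus and the order is f – p – dw.
Crossovers in the f–p interval produce the single-crossover classes f dw+ p+ and f+ dw p (47 + 52 = 99) plus the double crossovers (16).
RF(f–p) = (99 + 16) / 500 = 115/500 = 0.2300 → 23.0 cM.

23.0 cM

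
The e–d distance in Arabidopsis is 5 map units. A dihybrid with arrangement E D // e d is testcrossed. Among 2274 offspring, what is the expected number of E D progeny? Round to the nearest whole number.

A map distance of 5 map units corresponds to a recombination frequency of 0.050.
The F1 is E D / e d, so E D is a parental gamete class with expected frequency (1 − r)/2 = 0.950/2 = 0.4750.
Expected number = 0.4750 × 2274 = 1080.15 ≈ 1080.

1080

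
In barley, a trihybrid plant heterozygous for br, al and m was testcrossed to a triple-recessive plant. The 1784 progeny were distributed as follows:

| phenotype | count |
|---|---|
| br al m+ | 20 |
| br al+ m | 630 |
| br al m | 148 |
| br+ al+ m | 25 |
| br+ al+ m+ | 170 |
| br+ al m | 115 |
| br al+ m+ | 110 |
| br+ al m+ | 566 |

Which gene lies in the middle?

The two most frequent reciprocal classes, br al+ m and br+ al m+, are the parental types, so the F1 was br al+ m / br+ al m+.
The two rarest classes, br+ al+ m and br al m+, are the double crossovers. Comparing them with the parentals, only the br allele has switched, so br is the middle locus and the order is m – br – al.

br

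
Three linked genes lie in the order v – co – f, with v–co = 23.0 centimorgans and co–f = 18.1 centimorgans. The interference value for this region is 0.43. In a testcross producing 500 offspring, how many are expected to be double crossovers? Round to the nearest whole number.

Map distances give recombination frequencies of 0.230 and 0.181 for the two intervals.
With interference 0.43 (so coincidence = 0.57), expected double-crossover frequency = 0.230 × 0.181 × 0.57 = 0.02373.
Expected number = 0.02373 × 500 = 11.86 ≈ 12.

12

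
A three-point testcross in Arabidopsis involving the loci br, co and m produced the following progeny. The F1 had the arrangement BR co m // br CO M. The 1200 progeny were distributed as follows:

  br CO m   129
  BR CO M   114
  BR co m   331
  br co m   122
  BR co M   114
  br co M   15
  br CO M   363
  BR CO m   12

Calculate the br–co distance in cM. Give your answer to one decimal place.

The two rarest classes, BR CO m and br co M, are the double crossovers. Comparing them with the parentals, only the co allele has switched, so co is the middle locus and the order is m – co – br.
Crossovers in the co–br interval produce the single-crossover classes br co m and BR CO M (122 + 114 = 236) plus the double crossovers (27).
RF(co–br) = (236 + 27) / 1200 = 263/1200 = 0.2192 → 21.9 cM.

21.9 cM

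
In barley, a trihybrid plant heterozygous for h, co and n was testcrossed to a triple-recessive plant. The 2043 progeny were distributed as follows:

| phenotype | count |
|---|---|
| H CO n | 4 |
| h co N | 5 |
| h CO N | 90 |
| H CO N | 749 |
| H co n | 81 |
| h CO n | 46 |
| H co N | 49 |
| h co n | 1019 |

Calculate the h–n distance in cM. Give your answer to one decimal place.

8.8 cM

The two most frequent reciprocal classes, H CO N and h co n, are the parental types, so the F1 was H CO N / h co n.
The two rarest classes, H CO n and h co N, are the double crossovers. Comparing them with the parentals, only the n allele has switched, so n is the middle locus and the order is co – n – h.
Crossovers in the n–h interval produce the single-crossover classes h CO N and H co n (90 + 81 = 171) plus the double crossovers (9).
RF(n–h) = (171 + 9) / 2043 = 180/2043 = 0.0881 → 8.8 cM.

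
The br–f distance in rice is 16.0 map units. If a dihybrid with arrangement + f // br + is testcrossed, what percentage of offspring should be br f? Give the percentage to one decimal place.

A map distance of 16.0 map units corresponds to a recombination frequency of 0.160.
The F1 is + f / br +, so br f is a recombinant gamete class with expected frequency r/2 = 0.160/2 = 0.0800.
That is 0.0800 = 8.0% of the progeny.

8.0%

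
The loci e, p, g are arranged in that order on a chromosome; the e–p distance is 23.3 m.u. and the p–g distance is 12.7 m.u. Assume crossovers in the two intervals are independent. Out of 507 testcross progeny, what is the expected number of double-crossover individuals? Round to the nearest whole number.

Map distances give recombination frequencies of 0.233 and 0.127 for the two intervals.
With no interference, expected double-crossover frequency = 0.233 × 0.127 = 0.02959.
Expected number = 0.02959 × 507 = 15.00 ≈ 15.

15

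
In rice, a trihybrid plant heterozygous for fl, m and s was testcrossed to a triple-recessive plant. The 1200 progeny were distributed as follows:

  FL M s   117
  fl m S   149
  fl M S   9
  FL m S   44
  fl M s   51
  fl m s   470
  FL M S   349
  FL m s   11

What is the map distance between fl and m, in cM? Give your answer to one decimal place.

9.6 cM

The two most frequent reciprocal classes, fl m s and FL M S, are the parental types, so the F1 was fl m s / FL M S.
The two rarest classes, FL m s and fl M S, are the double crossovers. Comparing them with the parentals, only the fl allele has switched, so fl is the middle locus and the order is s – fl – m.
Crossovers in the fl–m interval produce the single-crossover classes fl M s and FL m S (51 + 44 = 95) plus the double crossovers (20).
RF(fl–m) = (95 + 20) / 1200 = 115/1200 = 0.0958 → 9.6 cM.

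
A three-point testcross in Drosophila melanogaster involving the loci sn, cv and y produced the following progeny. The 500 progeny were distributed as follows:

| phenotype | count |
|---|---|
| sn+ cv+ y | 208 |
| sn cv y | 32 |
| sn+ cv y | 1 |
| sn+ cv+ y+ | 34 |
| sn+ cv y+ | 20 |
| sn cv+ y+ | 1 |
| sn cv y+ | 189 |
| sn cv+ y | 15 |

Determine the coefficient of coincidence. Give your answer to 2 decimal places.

0.40

The two most frequent reciprocal classes, sn cv y+ and sn+ cv+ y, are the parental types, so the F1 was sn cv y+ / sn+ cv+ y.
The two rarest classes, sn cv+ y+ and sn+ cv y, are the double crossovers. Comparing them with the parentals, only the cv allele has switched, so cv is the middle locus and the order is sn – cv – y.
sn–cv: (35 + 2)/500 = 0.0740; cv–y: (66 + 2)/500 = 0.1360.
Expected DCO frequency = 0.0740 × 0.1360 ≈ 0.01006; observed = 2/500 ≈ 0.00400.
Coefficient of coincidence = 0.00400/0.01006 ≈ 0.40.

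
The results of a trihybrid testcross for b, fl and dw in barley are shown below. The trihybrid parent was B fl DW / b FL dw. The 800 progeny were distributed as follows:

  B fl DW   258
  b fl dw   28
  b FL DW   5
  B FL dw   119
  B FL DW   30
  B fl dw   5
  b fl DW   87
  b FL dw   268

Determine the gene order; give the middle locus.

dw

The two rarest classes, B fl dw and b FL DW, are the double crossovers. Comparing them with the parentals, only the dw allele has switched, so dw is the middle locus and the order is b – dw – fl.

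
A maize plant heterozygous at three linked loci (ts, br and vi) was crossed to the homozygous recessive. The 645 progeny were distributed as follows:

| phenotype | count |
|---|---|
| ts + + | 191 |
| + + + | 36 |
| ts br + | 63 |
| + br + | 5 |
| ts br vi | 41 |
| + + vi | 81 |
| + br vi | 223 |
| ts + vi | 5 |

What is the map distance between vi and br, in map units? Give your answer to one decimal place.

23.9 map units

The two most frequent reciprocal classes, ts + + and + br vi, are the parental types, so the F1 was ts + + / + br vi.
The two rarest classes, ts + vi and + br +, are the double crossovers. Comparing them with the parentals, only the vi allele has switched, so vi is the middle locus and the order is br – vi – ts.
Crossovers in the br–vi interval produce the single-crossover classes ts br + and + + vi (63 + 81 = 144) plus the double crossovers (10).
RF(br–vi) = (144 + 10) / 645 = 154/645 = 0.2388 → 23.9 map units.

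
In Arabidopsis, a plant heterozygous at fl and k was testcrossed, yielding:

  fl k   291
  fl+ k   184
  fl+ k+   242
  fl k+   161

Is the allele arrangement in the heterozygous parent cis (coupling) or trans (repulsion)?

cis

The two most frequent classes are fl+ k+ (242) and fl k (291); these are the parental (non-recombinant) types.
So the F1 carried fl+ k+ on one chromosome and fl k on the other — the recessive alleles are on the same chromosome (cis / coupling).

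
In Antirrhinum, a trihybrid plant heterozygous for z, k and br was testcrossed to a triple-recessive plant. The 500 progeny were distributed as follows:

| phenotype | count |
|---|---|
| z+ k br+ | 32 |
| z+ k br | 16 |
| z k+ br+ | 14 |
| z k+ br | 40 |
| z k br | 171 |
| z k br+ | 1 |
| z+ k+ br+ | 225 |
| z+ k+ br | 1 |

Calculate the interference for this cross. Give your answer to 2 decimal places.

The two most frequent reciprocal classes, z k br and z+ k+ br+, are the parental types, so the F1 was z k br / z+ k+ br+.
The two rarest classes, z k br+ and z+ k+ br, are the double crossovers. Comparing them with the parentals, only the br allele has switched, so br is the middle locus and the order is k – br – z.
k–br: (72 + 2)/500 = 0.1480; br–z: (30 + 2)/500 = 0.0640.
Expected DCO frequency = 0.1480 × 0.0640 ≈ 0.00947; observed = 2/500 ≈ 0.00400.
Coefficient of coincidence = 0.00400/0.00947 ≈ 0.42; interference = 1 − 0.42 = 0.58.

0.58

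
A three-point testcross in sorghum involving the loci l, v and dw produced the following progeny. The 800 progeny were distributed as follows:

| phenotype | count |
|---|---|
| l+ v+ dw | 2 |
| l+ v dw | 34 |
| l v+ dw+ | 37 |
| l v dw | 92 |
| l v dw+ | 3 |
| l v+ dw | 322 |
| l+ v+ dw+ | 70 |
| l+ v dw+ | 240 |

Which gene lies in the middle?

l

The two most frequent reciprocal classes, l v+ dw and l+ v dw+, are the parental types, so the F1 was l v+ dw / l+ v dw+.
The two rarest classes, l+ v+ dw and l v dw+, are the double crossovers. Comparing them with the parentals, only the l allele has switched, so l is the middle locus and the order is v – l – dw.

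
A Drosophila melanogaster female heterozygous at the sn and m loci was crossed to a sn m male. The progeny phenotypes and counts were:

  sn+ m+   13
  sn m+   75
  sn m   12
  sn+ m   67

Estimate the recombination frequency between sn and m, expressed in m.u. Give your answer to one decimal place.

The two most frequent classes, sn+ m (67) and sn m+ (75), are the parental types, so the F1 was sn+ m / sn m+.
The recombinant classes are sn+ m+ and sn m: 13 + 12 = 25.
Recombination frequency = 25/167 = 0.1497 ≈ 15.0%, i.e. 15.0 m.u.

15.0 m.u.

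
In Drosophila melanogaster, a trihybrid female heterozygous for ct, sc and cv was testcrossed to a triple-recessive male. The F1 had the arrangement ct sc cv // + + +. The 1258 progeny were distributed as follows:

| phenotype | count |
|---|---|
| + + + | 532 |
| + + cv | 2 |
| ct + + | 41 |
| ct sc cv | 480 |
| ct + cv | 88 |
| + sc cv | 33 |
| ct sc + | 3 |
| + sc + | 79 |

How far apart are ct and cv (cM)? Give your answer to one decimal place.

6.3 cM

The two rarest classes, ct sc + and + + cv, are the double crossovers. Comparing them with the parentals, only the cv allele has switched, so cv is the middle locus and the order is ct – cv – sc.
Crossovers in the ct–cv interval produce the single-crossover classes + sc cv and ct + + (33 + 41 = 74) plus the double crossovers (5).
RF(ct–cv) = (74 + 5) / 1258 = 79/1258 = 0.0628 → 6.3 cM.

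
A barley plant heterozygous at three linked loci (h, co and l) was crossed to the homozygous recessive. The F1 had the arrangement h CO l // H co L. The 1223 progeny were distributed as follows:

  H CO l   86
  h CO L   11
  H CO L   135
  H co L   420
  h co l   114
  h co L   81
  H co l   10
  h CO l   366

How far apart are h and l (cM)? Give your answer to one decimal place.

15.4 cM

The two rarest classes, h CO L and H co l, are the double crossovers. Comparing them with the parentals, only the l allele has switched, so l is the middle locus and the order is co – l – h.
Crossovers in the l–h interval produce the single-crossover classes H CO l and h co L (86 + 81 = 167) plus the double crossovers (21).
RF(l–h) = (167 + 21) / 1223 = 188/1223 = 0.1537 → 15.4 cM.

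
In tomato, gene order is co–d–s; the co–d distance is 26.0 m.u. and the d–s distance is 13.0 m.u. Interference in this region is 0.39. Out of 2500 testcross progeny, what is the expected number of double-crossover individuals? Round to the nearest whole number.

52

Map distances give recombination frequencies of 0.260 and 0.130 for the two intervals.
With interference 0.39 (so coincidence = 0.61), expected double-crossover frequency = 0.260 × 0.130 × 0.61 = 0.02062.
Expected number = 0.02062 × 2500 = 51.55 ≈ 52.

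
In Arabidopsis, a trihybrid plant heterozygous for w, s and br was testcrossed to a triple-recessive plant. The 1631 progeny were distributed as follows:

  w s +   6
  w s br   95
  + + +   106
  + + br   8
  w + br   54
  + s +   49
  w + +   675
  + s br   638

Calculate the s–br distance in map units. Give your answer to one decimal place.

The two most frequent reciprocal classes, w + + and + s br, are the parental types, so the F1 was w + + / + s br.
The two rarest classes, w s + and + + br, are the double crossovers. Comparing them with the parentals, only the s allele has switched, so s is the middle locus and the order is w – s – br.
Crossovers in the s–br interval produce the single-crossover classes w + br and + s + (54 + 49 = 103) plus the double crossovers (14).
RF(s–br) = (103 + 14) / 1631 = 117/1631 = 0.0717 → 7.2 map units.

7.2 map units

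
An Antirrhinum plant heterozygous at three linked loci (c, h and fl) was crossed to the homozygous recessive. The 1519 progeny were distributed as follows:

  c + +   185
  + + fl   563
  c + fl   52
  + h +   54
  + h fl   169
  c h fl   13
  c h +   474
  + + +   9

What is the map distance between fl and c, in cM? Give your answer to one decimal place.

8.4 cM

The two most frequent reciprocal classes, c h + and + + fl, are the parental types, so the F1 was c h + / + + fl.
The two rarest classes, c h fl and + + +, are the double crossovers. Comparing them with the parentals, only the fl allele has switched, so fl is the middle locus and the order is h – fl – c.
Crossovers in the fl–c interval produce the single-crossover classes + h + and c + fl (54 + 52 = 106) plus the double crossovers (22).
RF(fl–c) = (106 + 22) / 1519 = 128/1519 = 0.0843 → 8.4 cM.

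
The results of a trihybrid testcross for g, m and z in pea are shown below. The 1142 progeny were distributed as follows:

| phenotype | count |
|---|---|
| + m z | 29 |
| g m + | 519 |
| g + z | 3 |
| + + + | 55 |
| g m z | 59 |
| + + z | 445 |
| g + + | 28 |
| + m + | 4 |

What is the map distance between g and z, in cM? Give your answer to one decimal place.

The two most frequent reciprocal classes, + + z and g m +, are the parental types, so the F1 was + + z / g m +.
The two rarest classes, g + z and + m +, are the double crossovers. Comparing them with the parentals, only the g allele has switched, so g is the middle locus and the order is m – g – z.
Crossovers in the g–z interval produce the single-crossover classes + + + and g m z (55 + 59 = 114) plus the double crossovers (7).
RF(g–z) = (114 + 7) / 1142 = 121/1142 = 0.1060 → 10.6 cM.

10.6 cM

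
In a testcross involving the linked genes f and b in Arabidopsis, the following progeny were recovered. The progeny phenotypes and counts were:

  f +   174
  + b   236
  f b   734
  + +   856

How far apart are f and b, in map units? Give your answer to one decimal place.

The two most frequent classes, + + (856) and f b (734), are the parental types, so the F1 was + + / f b.
The recombinant classes are + b and f +: 236 + 174 = 410.
Recombination frequency = 410/2000 = 0.2050 ≈ 20.5%, i.e. 20.5 map units.

20.5 map units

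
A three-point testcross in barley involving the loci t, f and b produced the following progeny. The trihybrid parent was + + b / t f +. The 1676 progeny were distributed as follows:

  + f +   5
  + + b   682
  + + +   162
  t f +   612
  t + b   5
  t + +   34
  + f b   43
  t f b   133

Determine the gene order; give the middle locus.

t

The two rarest classes, t + b and + f +, are the double crossovers. Comparing them with the parentals, only the t allele has switched, so t is the middle locus and the order is f – t – b.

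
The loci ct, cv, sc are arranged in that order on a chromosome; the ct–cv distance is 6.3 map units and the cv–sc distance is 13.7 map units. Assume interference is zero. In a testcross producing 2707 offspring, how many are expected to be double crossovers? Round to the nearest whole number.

Map distances give recombination frequencies of 0.063 and 0.137 for the two intervals.
With no interference, expected double-crossover frequency = 0.063 × 0.137 = 0.00863.
Expected number = 0.00863 × 2707 = 23.36 ≈ 23.

23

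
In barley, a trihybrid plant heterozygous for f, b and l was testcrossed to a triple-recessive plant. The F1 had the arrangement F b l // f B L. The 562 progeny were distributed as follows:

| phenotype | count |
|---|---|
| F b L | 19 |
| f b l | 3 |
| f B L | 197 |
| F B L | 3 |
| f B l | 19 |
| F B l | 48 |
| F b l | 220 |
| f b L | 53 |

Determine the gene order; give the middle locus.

The two rarest classes, f b l and F B L, are the double crossovers. Comparing them with the parentals, only the f allele has switched, so f is the middle locus and the order is b – f – l.

f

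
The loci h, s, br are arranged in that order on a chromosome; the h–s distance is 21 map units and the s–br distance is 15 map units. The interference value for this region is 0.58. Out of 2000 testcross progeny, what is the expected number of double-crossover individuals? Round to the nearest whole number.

26

Map distances give recombination frequencies of 0.210 and 0.150 for the two intervals.
With interference 0.58 (so coincidence = 0.42), expected double-crossover frequency = 0.210 × 0.150 × 0.42 = 0.01323.
Expected number = 0.01323 × 2000 = 26.46 ≈ 26.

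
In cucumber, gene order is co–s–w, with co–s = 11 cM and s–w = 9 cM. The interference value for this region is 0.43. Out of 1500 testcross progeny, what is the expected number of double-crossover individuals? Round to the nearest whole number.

Map distances give recombination frequencies of 0.110 and 0.090 for the two intervals.
With interference 0.43 (so coincidence = 0.57), expected double-crossover frequency = 0.110 × 0.090 × 0.57 = 0.00564.
Expected number = 0.00564 × 1500 = 8.46 ≈ 8.

8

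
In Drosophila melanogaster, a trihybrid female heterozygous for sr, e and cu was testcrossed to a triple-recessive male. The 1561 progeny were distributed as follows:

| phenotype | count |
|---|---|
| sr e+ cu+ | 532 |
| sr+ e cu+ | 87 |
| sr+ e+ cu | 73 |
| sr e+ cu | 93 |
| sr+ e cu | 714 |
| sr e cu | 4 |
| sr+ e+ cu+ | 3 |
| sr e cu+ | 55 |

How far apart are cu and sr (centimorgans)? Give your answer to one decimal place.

The two most frequent reciprocal classes, sr+ e cu and sr e+ cu+, are the parental types, so the F1 was sr+ e cu / sr e+ cu+.
The two rarest classes, sr e cu and sr+ e+ cu+, are the double crossovers. Comparing them with the parentals, only the sr allele has switched, so sr is the middle locus and the order is cu – sr – e.
Crossovers in the cu–sr interval produce the single-crossover classes sr+ e cu+ and sr e+ cu (87 + 93 = 180) plus the double crossovers (7).
RF(cu–sr) = (180 + 7) / 1561 = 187/1561 = 0.1198 → 12.0 centimorgans.

12.0 centimorgans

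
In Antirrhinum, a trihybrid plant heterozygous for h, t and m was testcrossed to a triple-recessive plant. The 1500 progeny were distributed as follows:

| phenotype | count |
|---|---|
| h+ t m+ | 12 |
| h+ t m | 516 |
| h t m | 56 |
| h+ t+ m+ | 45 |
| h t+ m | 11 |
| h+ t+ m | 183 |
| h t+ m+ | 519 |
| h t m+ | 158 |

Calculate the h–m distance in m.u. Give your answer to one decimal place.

The two most frequent reciprocal classes, h+ t m and h t+ m+, are the parental types, so the F1 was h+ t m / h t+ m+.
The two rarest classes, h+ t m+ and h t+ m, are the double crossovers. Comparing them with the parentals, only the m allele has switched, so m is the middle locus and the order is t – m – h.
Crossovers in the m–h interval produce the single-crossover classes h t m and h+ t+ m+ (56 + 45 = 101) plus the double crossovers (23).
RF(m–h) = (101 + 23) / 1500 = 124/1500 = 0.0827 → 8.3 m.u.

8.3 m.u.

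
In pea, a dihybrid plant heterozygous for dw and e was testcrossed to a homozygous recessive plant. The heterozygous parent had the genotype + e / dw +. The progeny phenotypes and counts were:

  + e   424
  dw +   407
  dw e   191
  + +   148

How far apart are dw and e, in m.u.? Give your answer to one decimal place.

The recombinant classes are + + and dw e: 148 + 191 = 339.
Recombination frequency = 339/1170 = 0.2897 ≈ 29.0%, i.e. 29.0 m.u.

29.0 m.u.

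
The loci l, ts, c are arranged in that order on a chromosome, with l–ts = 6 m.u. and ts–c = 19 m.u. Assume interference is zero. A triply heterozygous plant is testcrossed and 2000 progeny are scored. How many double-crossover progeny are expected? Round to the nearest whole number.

Map distances give recombination frequencies of 0.060 and 0.190 for the two intervals.
With no interference, expected double-crossover frequency = 0.060 × 0.190 = 0.01140.
Expected number = 0.01140 × 2000 = 22.80 ≈ 23.

23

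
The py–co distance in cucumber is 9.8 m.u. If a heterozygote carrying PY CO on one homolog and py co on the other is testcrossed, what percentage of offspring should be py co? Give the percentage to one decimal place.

A map distance of 9.8 m.u. corresponds to a recombination frequency of 0.098.
The F1 is PY CO / py co, so py co is a parental gamete class with expected frequency (1 − r)/2 = 0.902/2 = 0.4510.
That is 0.4510 = 45.1% of the progeny.

45.1%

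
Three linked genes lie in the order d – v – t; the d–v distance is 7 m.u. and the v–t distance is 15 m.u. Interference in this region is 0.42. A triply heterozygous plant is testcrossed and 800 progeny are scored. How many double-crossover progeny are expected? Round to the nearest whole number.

Map distances give recombination frequencies of 0.070 and 0.150 for the two intervals.
With interference 0.42 (so coincidence = 0.58), expected double-crossover frequency = 0.070 × 0.150 × 0.58 = 0.00609.
Expected number = 0.00609 × 800 = 4.87 ≈ 5.

5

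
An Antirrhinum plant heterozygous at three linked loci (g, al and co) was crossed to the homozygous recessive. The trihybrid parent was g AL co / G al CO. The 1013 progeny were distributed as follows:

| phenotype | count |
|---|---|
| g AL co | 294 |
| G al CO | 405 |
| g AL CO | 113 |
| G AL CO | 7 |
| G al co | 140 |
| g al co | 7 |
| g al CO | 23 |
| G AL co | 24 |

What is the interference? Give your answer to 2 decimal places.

The two rarest classes, g al co and G AL CO, are the double crossovers. Comparing them with the parentals, only the al allele has switched, so al is the middle locus and the order is co – al – g.
co–al: (253 + 14)/1013 = 0.2636; al–g: (47 + 14)/1013 = 0.0602.
Expected DCO frequency = 0.2636 × 0.0602 ≈ 0.01587; observed = 14/1013 ≈ 0.01382.
Coefficient of coincidence = 0.01382/0.01587 ≈ 0.87; interference = 1 − 0.87 = 0.13.

0.13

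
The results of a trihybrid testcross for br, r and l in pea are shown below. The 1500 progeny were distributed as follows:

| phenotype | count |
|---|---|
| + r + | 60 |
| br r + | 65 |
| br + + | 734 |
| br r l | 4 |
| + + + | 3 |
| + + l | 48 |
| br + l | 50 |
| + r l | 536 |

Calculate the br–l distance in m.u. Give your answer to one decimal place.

7.8 m.u.

The two most frequent reciprocal classes, br + + and + r l, are the parental types, so the F1 was br + + / + r l.
The two rarest classes, + + + and br r l, are the double crossovers. Comparing them with the parentals, only the br allele has switched, so br is the middle locus and the order is r – br – l.
Crossovers in the br–l interval produce the single-crossover classes br + l and + r + (50 + 60 = 110) plus the double crossovers (7).
RF(br–l) = (110 + 7) / 1500 = 117/1500 = 0.0780 → 7.8 m.u.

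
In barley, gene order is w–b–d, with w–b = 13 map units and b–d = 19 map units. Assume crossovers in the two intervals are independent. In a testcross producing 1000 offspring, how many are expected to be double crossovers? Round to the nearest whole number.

Map distances give recombination frequencies of 0.130 and 0.190 for the two intervals.
With no interference, expected double-crossover frequency = 0.130 × 0.190 = 0.02470.
Expected number = 0.02470 × 1000 = 24.70 ≈ 25.

25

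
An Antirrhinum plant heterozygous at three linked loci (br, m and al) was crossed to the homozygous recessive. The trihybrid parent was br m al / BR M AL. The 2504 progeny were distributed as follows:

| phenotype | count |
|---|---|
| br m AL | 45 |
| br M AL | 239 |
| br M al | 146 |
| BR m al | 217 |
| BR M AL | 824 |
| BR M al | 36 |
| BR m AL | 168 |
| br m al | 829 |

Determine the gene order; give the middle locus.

al

The two rarest classes, br m AL and BR M al, are the double crossovers. Comparing them with the parentals, only the al allele has switched, so al is the middle locus and the order is m – al – br.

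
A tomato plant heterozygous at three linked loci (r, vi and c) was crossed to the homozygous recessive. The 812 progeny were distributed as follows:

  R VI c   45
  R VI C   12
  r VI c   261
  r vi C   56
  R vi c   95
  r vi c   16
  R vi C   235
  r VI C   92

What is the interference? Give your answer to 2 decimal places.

0.18

The two most frequent reciprocal classes, R vi C and r VI c, are the parental types, so the F1 was R vi C / r VI c.
The two rarest classes, R VI C and r vi c, are the double crossovers. Comparing them with the parentals, only the vi allele has switched, so vi is the middle locus and the order is r – vi – c.
r–vi: (101 + 28)/812 = 0.1589; vi–c: (187 + 28)/812 = 0.2648.
Expected DCO frequency = 0.1589 × 0.2648 ≈ 0.04208; observed = 28/812 ≈ 0.03448.
Coefficient of coincidence = 0.03448/0.04208 ≈ 0.82; interference = 1 − 0.82 = 0.18.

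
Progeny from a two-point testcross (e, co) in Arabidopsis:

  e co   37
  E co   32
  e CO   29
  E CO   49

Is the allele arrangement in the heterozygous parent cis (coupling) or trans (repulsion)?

cis

The two most frequent classes are E CO (49) and e co (37); these are the parental (non-recombinant) types.
So the F1 carried E CO on one chromosome and e co on the other — the recessive alleles are on the same chromosome (cis / coupling).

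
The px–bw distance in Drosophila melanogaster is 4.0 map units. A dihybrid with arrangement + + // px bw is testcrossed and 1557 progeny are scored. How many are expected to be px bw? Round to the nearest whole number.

A map distance of 4.0 map units corresponds to a recombination frequency of 0.040.
The F1 is + + / px bw, so px bw is a parental gamete class with expected frequency (1 − r)/2 = 0.960/2 = 0.4800.
Expected number = 0.4800 × 1557 = 747.36 ≈ 747.

747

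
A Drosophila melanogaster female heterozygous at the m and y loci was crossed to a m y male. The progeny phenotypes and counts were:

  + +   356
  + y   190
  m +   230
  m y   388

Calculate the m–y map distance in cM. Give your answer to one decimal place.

36.1 cM

The two most frequent classes, + + (356) and m y (388), are the parental types, so the F1 was + + / m y.
The recombinant classes are + y and m +: 190 + 230 = 420.
Recombination frequency = 420/1164 = 0.3608 ≈ 36.1%, i.e. 36.1 cM.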